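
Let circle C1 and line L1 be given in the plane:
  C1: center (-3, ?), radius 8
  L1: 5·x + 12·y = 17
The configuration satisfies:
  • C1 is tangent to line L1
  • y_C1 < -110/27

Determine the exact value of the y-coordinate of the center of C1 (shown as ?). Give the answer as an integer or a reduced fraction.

-6

1. [C1‖L1]  y_C1² − (16/3)y_C1 − 68 = 0  ⇒  y_C1 = -6 or 34/3
2. given y_C1 < -110/27: keep -6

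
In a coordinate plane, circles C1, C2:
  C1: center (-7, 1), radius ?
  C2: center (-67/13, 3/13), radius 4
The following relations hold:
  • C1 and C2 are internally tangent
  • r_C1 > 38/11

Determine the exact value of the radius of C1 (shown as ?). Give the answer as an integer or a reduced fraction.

6

1. [int C1,C2]  r_C1² − 8r_C1 + 12 = 0  ⇒  r_C1 = 2 or 6
2. given r_C1 > 38/11: keep 6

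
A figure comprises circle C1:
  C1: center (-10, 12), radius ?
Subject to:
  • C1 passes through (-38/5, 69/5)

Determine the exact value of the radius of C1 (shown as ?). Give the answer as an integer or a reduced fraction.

1. [C1∋P]  r_C1² − 9 = 0  ⇒  r_C1 = 3 (r>0 drops 1)

3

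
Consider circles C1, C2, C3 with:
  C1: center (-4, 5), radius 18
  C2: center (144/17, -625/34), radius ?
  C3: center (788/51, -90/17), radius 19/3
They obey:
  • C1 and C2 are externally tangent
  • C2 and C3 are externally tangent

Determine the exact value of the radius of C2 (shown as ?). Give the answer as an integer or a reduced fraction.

1. [ext C1·C2]  r_C2² + 36r_C2 − 1513/4 = 0  ⇒  r_C2 = 17/2 (r>0 drops 1)
2. [ext C2·C3]  r_C2² + (38/3)r_C2 − 2159/12 = 0  ⇒  r_C2 = 17/2 (r>0 drops 1)

17/2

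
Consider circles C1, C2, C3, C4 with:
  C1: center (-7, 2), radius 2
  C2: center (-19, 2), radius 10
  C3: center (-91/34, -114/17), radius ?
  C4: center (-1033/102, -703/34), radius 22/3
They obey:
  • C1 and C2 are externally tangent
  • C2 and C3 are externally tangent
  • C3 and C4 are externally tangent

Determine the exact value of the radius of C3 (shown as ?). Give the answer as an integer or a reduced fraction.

1. [ext C2·C3]  r_C3² + 20r_C3 − 969/4 = 0  ⇒  r_C3 = 17/2 (r>0 drops 1)
2. [ext C3·C4]  r_C3² + (44/3)r_C3 − 2363/12 = 0  ⇒  r_C3 = 17/2 (r>0 drops 1)

17/2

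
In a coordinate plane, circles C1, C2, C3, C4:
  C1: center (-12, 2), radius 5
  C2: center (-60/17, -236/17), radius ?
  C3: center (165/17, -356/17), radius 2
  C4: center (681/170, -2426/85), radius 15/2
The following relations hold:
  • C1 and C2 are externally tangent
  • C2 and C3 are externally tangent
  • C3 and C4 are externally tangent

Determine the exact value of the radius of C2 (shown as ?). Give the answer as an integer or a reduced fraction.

1. [ext C1·C2]  r_C2² + 10r_C2 − 299 = 0  ⇒  r_C2 = 13 (r>0 drops 1)
2. [ext C2·C3]  r_C2² + 4r_C2 − 221 = 0  ⇒  r_C2 = 13 (r>0 drops 1)

13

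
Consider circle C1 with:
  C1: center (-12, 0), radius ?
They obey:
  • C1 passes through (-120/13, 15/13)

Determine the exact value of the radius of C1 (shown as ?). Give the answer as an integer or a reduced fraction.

3

1. [C1∋P]  r_C1² − 9 = 0  ⇒  r_C1 = 3 (r>0 drops 1)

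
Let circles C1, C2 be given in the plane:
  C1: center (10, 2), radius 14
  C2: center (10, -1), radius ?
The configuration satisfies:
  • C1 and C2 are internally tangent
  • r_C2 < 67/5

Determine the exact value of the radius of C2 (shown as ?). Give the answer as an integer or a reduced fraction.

1. [int C1,C2]  r_C2² − 28r_C2 + 187 = 0  ⇒  r_C2 = 11 or 17
2. given r_C2 < 67/5: keep 11

11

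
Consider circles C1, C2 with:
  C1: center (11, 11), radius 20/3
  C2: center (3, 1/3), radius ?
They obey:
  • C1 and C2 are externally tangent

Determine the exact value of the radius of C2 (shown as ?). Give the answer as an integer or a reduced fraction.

1. [ext C1·C2]  r_C2² + (40/3)r_C2 − 400/3 = 0  ⇒  r_C2 = 20/3 (r>0 drops 1)

20/3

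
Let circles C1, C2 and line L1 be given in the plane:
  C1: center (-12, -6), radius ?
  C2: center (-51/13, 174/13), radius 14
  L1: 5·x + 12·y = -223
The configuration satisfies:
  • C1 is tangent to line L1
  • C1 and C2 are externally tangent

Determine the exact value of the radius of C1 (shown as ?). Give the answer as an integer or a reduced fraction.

7

1. [C1‖L1]  r_C1² − 49 = 0  ⇒  r_C1 = 7 (r>0 drops 1)
2. [ext C1·C2]  r_C1² + 28r_C1 − 245 = 0  ⇒  r_C1 = 7 (r>0 drops 1)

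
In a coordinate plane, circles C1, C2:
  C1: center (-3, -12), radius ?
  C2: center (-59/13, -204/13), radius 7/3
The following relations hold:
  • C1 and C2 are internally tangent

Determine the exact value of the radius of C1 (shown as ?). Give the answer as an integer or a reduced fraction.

1. [int C1,C2]  r_C1² − (14/3)r_C1 − 95/9 = 0  ⇒  r_C1 = 19/3 (r>0 drops 1)

19/3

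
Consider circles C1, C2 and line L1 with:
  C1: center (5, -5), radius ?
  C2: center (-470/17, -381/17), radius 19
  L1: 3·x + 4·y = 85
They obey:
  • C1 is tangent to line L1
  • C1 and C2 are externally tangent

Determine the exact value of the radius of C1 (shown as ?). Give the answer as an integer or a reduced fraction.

18

1. [C1‖L1]  r_C1² − 324 = 0  ⇒  r_C1 = 18 (r>0 drops 1)
2. [ext C1·C2]  r_C1² + 38r_C1 − 1008 = 0  ⇒  r_C1 = 18 (r>0 drops 1)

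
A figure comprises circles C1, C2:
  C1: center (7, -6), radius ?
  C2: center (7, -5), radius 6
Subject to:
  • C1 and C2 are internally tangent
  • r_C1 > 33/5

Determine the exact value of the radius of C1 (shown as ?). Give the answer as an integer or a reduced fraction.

1. [int C1,C2]  r_C1² − 12r_C1 + 35 = 0  ⇒  r_C1 = 5 or 7
2. given r_C1 > 33/5: keep 7

7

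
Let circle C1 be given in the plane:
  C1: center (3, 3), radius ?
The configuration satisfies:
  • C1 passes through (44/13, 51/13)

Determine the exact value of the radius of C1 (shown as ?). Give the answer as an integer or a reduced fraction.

1

1. [C1∋P]  r_C1² − 1 = 0  ⇒  r_C1 = 1 (r>0 drops 1)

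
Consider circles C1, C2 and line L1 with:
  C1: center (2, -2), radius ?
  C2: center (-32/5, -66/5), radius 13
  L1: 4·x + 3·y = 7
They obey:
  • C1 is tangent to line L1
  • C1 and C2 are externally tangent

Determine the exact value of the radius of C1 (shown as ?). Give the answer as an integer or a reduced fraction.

1

1. [C1‖L1]  r_C1² − 1 = 0  ⇒  r_C1 = 1 (r>0 drops 1)
2. [ext C1·C2]  r_C1² + 26r_C1 − 27 = 0  ⇒  r_C1 = 1 (r>0 drops 1)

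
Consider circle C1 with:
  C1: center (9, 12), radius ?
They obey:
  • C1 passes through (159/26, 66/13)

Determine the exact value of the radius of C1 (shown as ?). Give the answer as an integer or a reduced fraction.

15/2

1. [C1∋P]  r_C1² − 225/4 = 0  ⇒  r_C1 = 15/2 (r>0 drops 1)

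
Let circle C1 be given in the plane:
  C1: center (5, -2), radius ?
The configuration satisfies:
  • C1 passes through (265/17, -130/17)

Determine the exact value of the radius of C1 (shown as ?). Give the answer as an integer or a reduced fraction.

12

1. [C1∋P]  r_C1² − 144 = 0  ⇒  r_C1 = 12 (r>0 drops 1)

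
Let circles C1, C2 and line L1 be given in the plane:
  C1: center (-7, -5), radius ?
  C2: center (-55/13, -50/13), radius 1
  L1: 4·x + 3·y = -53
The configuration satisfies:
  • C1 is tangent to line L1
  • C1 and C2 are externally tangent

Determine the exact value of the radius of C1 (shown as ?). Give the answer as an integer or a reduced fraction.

2

1. [C1‖L1]  r_C1² − 4 = 0  ⇒  r_C1 = 2 (r>0 drops 1)
2. [ext C1·C2]  r_C1² + 2r_C1 − 8 = 0  ⇒  r_C1 = 2 (r>0 drops 1)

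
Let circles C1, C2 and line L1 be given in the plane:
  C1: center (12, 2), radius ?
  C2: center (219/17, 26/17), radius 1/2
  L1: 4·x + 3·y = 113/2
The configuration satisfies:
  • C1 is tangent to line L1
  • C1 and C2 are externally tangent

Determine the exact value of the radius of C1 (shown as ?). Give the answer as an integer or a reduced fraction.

1. [C1‖L1]  r_C1² − 1/4 = 0  ⇒  r_C1 = 1/2 (r>0 drops 1)
2. [ext C1·C2]  r_C1² + 1r_C1 − 3/4 = 0  ⇒  r_C1 = 1/2 (r>0 drops 1)

1/2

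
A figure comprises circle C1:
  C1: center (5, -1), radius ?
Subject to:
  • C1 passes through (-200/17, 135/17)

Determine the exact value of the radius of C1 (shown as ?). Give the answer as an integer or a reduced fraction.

19

1. [C1∋P]  r_C1² − 361 = 0  ⇒  r_C1 = 19 (r>0 drops 1)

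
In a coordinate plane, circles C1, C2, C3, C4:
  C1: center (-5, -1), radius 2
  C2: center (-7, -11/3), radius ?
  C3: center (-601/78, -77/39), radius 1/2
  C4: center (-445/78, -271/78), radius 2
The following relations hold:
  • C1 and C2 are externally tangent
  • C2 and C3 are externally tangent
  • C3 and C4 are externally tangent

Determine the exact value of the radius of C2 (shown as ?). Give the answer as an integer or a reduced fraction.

4/3

1. [ext C1·C2]  r_C2² + 4r_C2 − 64/9 = 0  ⇒  r_C2 = 4/3 (r>0 drops 1)
2. [ext C2·C3]  r_C2² + 1r_C2 − 28/9 = 0  ⇒  r_C2 = 4/3 (r>0 drops 1)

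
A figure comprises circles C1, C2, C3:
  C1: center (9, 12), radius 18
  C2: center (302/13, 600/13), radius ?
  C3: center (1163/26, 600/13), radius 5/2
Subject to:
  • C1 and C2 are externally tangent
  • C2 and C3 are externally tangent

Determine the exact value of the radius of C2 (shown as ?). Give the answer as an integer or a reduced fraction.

19

1. [ext C1·C2]  r_C2² + 36r_C2 − 1045 = 0  ⇒  r_C2 = 19 (r>0 drops 1)
2. [ext C2·C3]  r_C2² + 5r_C2 − 456 = 0  ⇒  r_C2 = 19 (r>0 drops 1)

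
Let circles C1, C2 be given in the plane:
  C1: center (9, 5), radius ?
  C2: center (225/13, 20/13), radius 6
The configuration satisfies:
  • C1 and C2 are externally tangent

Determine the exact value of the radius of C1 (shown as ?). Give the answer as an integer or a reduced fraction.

1. [ext C1·C2]  r_C1² + 12r_C1 − 45 = 0  ⇒  r_C1 = 3 (r>0 drops 1)

3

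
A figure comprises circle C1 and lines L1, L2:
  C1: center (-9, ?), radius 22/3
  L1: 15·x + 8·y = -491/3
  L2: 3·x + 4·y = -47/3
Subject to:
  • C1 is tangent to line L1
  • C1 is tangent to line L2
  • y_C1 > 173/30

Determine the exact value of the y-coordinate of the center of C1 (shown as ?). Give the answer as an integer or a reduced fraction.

1. [C1‖L1]  y_C1² + (43/6)y_C1 − 230 = 0  ⇒  y_C1 = -115/6 or 12
2. [C1‖L2]  y_C1² − (17/3)y_C1 − 76 = 0  ⇒  y_C1 = -19/3 or 12

12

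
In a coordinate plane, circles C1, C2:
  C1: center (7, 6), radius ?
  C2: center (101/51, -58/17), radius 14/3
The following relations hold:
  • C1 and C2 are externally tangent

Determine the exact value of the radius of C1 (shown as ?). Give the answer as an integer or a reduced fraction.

1. [ext C1·C2]  r_C1² + (28/3)r_C1 − 92 = 0  ⇒  r_C1 = 6 (r>0 drops 1)

6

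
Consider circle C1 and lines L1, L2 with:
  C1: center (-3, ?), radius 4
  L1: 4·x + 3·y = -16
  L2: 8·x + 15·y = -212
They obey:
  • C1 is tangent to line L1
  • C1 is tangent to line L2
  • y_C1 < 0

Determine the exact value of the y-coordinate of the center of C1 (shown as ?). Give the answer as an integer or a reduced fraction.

-8

1. [C1‖L1]  y_C1² + (8/3)y_C1 − 128/3 = 0  ⇒  y_C1 = -8 or 16/3
2. [C1‖L2]  y_C1² + (376/15)y_C1 + 2048/15 = 0  ⇒  y_C1 = -256/15 or -8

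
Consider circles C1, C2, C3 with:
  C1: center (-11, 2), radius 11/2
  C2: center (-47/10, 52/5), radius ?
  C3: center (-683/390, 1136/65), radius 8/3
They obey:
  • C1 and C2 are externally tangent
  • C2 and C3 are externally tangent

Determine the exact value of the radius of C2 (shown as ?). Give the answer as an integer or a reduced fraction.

5

1. [ext C1·C2]  r_C2² + 11r_C2 − 80 = 0  ⇒  r_C2 = 5 (r>0 drops 1)
2. [ext C2·C3]  r_C2² + (16/3)r_C2 − 155/3 = 0  ⇒  r_C2 = 5 (r>0 drops 1)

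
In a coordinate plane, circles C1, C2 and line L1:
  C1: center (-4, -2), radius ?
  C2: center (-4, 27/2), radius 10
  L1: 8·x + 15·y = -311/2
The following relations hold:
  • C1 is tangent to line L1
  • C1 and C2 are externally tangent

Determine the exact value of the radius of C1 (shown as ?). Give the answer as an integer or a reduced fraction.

11/2

1. [C1‖L1]  r_C1² − 121/4 = 0  ⇒  r_C1 = 11/2 (r>0 drops 1)
2. [ext C1·C2]  r_C1² + 20r_C1 − 561/4 = 0  ⇒  r_C1 = 11/2 (r>0 drops 1)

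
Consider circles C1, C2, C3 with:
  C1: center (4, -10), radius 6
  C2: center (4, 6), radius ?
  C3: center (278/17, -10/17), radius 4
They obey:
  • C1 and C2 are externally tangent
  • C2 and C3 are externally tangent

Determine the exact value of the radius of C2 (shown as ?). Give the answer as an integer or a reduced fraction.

1. [ext C1·C2]  r_C2² + 12r_C2 − 220 = 0  ⇒  r_C2 = 10 (r>0 drops 1)
2. [ext C2·C3]  r_C2² + 8r_C2 − 180 = 0  ⇒  r_C2 = 10 (r>0 drops 1)

10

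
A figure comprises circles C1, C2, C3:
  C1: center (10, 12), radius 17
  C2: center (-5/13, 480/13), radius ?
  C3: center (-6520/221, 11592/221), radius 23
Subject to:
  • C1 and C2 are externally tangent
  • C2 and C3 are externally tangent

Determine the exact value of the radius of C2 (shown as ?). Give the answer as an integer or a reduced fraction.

10

1. [ext C1·C2]  r_C2² + 34r_C2 − 440 = 0  ⇒  r_C2 = 10 (r>0 drops 1)
2. [ext C2·C3]  r_C2² + 46r_C2 − 560 = 0  ⇒  r_C2 = 10 (r>0 drops 1)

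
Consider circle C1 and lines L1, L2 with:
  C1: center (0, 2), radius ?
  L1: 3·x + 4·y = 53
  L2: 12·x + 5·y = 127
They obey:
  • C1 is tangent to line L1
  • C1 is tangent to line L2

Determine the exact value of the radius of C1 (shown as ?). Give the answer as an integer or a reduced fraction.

9

1. [C1‖L1]  r_C1² − 81 = 0  ⇒  r_C1 = 9 (r>0 drops 1)
2. [C1‖L2]  r_C1² − 81 = 0  ⇒  r_C1 = 9 (r>0 drops 1)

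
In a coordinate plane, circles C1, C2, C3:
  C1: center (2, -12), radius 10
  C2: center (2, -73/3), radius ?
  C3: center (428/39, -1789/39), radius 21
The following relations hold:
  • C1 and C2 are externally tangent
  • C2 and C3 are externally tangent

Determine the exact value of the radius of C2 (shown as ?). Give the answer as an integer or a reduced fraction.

1. [ext C1·C2]  r_C2² + 20r_C2 − 469/9 = 0  ⇒  r_C2 = 7/3 (r>0 drops 1)
2. [ext C2·C3]  r_C2² + 42r_C2 − 931/9 = 0  ⇒  r_C2 = 7/3 (r>0 drops 1)

7/3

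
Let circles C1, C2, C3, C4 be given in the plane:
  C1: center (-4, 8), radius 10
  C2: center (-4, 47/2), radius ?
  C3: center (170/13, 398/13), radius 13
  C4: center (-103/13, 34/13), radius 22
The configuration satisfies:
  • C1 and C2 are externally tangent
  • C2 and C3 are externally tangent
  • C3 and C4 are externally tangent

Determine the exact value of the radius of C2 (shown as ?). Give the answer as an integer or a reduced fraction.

1. [ext C1·C2]  r_C2² + 20r_C2 − 561/4 = 0  ⇒  r_C2 = 11/2 (r>0 drops 1)
2. [ext C2·C3]  r_C2² + 26r_C2 − 693/4 = 0  ⇒  r_C2 = 11/2 (r>0 drops 1)

11/2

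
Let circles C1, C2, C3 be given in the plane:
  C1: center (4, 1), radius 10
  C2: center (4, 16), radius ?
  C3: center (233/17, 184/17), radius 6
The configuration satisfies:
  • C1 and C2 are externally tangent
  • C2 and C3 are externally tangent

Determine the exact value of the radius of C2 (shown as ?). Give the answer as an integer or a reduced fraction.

5

1. [ext C1·C2]  r_C2² + 20r_C2 − 125 = 0  ⇒  r_C2 = 5 (r>0 drops 1)
2. [ext C2·C3]  r_C2² + 12r_C2 − 85 = 0  ⇒  r_C2 = 5 (r>0 drops 1)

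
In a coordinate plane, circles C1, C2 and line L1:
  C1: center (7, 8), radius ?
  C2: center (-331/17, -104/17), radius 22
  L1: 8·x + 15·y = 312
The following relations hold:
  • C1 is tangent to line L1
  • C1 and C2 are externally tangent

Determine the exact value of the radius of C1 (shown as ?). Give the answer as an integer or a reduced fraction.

1. [C1‖L1]  r_C1² − 64 = 0  ⇒  r_C1 = 8 (r>0 drops 1)
2. [ext C1·C2]  r_C1² + 44r_C1 − 416 = 0  ⇒  r_C1 = 8 (r>0 drops 1)

8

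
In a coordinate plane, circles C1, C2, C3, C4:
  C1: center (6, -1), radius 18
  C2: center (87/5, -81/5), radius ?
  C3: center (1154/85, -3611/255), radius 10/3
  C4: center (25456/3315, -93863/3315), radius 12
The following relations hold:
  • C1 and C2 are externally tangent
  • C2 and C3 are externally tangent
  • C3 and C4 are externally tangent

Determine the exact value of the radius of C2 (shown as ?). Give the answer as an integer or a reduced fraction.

1. [ext C1·C2]  r_C2² + 36r_C2 − 37 = 0  ⇒  r_C2 = 1 (r>0 drops 1)
2. [ext C2·C3]  r_C2² + (20/3)r_C2 − 23/3 = 0  ⇒  r_C2 = 1 (r>0 drops 1)

1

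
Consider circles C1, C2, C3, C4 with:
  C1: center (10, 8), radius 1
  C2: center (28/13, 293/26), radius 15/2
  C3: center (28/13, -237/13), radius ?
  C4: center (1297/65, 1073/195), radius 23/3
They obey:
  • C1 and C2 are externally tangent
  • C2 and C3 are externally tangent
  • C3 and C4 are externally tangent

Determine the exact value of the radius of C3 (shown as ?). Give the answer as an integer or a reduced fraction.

1. [ext C2·C3]  r_C3² + 15r_C3 − 814 = 0  ⇒  r_C3 = 22 (r>0 drops 1)
2. [ext C3·C4]  r_C3² + (46/3)r_C3 − 2464/3 = 0  ⇒  r_C3 = 22 (r>0 drops 1)

22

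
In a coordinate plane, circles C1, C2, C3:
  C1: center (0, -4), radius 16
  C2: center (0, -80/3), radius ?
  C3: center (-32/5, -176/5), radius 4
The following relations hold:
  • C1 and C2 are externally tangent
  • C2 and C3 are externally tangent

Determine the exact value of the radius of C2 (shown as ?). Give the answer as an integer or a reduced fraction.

20/3

1. [ext C1·C2]  r_C2² + 32r_C2 − 2320/9 = 0  ⇒  r_C2 = 20/3 (r>0 drops 1)
2. [ext C2·C3]  r_C2² + 8r_C2 − 880/9 = 0  ⇒  r_C2 = 20/3 (r>0 drops 1)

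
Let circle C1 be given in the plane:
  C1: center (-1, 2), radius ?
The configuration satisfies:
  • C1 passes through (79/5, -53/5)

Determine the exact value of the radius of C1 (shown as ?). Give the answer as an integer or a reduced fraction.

1. [C1∋P]  r_C1² − 441 = 0  ⇒  r_C1 = 21 (r>0 drops 1)

21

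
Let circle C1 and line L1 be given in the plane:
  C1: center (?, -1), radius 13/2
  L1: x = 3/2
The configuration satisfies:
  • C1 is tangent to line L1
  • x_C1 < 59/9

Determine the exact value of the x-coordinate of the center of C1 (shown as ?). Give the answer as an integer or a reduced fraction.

-5

1. [C1‖L1]  x_C1² − 3x_C1 − 40 = 0  ⇒  x_C1 = -5 or 8
2. given x_C1 < 59/9: keep -5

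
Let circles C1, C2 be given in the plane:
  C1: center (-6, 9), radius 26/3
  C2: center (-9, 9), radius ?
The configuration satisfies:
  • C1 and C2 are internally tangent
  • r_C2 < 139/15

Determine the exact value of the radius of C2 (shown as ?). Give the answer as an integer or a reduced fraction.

17/3

1. [int C1,C2]  r_C2² − (52/3)r_C2 + 595/9 = 0  ⇒  r_C2 = 17/3 or 35/3
2. given r_C2 < 139/15: keep 17/3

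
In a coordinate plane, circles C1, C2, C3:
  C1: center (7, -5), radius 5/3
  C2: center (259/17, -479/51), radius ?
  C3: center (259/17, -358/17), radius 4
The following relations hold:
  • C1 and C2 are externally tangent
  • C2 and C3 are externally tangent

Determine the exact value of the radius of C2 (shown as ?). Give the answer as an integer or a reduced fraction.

1. [ext C1·C2]  r_C2² + (10/3)r_C2 − 253/3 = 0  ⇒  r_C2 = 23/3 (r>0 drops 1)
2. [ext C2·C3]  r_C2² + 8r_C2 − 1081/9 = 0  ⇒  r_C2 = 23/3 (r>0 drops 1)

23/3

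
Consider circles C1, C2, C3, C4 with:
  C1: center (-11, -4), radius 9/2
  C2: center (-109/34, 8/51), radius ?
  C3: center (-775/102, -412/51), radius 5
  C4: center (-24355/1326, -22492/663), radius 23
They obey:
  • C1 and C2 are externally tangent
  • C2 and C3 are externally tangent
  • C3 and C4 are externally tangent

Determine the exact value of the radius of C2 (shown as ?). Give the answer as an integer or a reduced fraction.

13/3

1. [ext C1·C2]  r_C2² + 9r_C2 − 520/9 = 0  ⇒  r_C2 = 13/3 (r>0 drops 1)
2. [ext C2·C3]  r_C2² + 10r_C2 − 559/9 = 0  ⇒  r_C2 = 13/3 (r>0 drops 1)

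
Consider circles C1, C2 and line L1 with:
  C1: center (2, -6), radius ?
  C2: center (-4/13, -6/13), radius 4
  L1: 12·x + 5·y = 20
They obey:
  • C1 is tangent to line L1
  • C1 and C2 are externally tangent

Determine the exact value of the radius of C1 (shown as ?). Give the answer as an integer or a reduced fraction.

1. [C1‖L1]  r_C1² − 4 = 0  ⇒  r_C1 = 2 (r>0 drops 1)
2. [ext C1·C2]  r_C1² + 8r_C1 − 20 = 0  ⇒  r_C1 = 2 (r>0 drops 1)

2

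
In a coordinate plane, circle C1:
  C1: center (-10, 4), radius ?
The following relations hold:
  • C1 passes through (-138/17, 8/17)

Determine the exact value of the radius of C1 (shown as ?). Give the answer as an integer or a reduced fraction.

4

1. [C1∋P]  r_C1² − 16 = 0  ⇒  r_C1 = 4 (r>0 drops 1)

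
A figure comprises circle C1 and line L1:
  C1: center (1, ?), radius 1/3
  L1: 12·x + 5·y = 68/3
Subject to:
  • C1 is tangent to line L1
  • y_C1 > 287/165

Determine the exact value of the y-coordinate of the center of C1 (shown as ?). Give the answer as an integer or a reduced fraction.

1. [C1‖L1]  y_C1² − (64/15)y_C1 + 19/5 = 0  ⇒  y_C1 = 19/15 or 3
2. given y_C1 > 287/165: keep 3

3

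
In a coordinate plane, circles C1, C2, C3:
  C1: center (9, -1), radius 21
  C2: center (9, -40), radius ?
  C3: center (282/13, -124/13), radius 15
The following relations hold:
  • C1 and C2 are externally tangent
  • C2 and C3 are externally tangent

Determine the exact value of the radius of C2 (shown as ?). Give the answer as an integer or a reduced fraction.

1. [ext C1·C2]  r_C2² + 42r_C2 − 1080 = 0  ⇒  r_C2 = 18 (r>0 drops 1)
2. [ext C2·C3]  r_C2² + 30r_C2 − 864 = 0  ⇒  r_C2 = 18 (r>0 drops 1)

18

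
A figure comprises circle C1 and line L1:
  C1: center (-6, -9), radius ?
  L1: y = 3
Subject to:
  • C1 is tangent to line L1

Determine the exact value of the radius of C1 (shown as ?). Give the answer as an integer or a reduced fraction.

12

1. [C1‖L1]  r_C1² − 144 = 0  ⇒  r_C1 = 12 (r>0 drops 1)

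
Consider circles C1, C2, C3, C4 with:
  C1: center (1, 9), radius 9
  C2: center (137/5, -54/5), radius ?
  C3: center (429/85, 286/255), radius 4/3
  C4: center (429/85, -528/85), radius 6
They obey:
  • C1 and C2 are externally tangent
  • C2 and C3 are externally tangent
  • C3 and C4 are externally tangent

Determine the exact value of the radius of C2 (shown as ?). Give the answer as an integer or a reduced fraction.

1. [ext C1·C2]  r_C2² + 18r_C2 − 1008 = 0  ⇒  r_C2 = 24 (r>0 drops 1)
2. [ext C2·C3]  r_C2² + (8/3)r_C2 − 640 = 0  ⇒  r_C2 = 24 (r>0 drops 1)

24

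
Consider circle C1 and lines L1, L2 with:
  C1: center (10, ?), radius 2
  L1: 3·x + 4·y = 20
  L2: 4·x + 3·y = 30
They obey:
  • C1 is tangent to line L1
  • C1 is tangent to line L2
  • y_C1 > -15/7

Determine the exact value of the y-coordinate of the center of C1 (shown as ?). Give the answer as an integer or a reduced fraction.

0

1. [C1‖L1]  y_C1² + 5y_C1 = 0  ⇒  y_C1 = -5 or 0
2. [C1‖L2]  y_C1² + (20/3)y_C1 = 0  ⇒  y_C1 = -20/3 or 0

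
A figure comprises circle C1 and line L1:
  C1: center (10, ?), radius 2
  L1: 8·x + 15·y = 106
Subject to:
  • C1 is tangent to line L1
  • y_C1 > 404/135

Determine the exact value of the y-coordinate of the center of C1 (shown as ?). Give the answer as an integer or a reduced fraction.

4

1. [C1‖L1]  y_C1² − (52/15)y_C1 − 32/15 = 0  ⇒  y_C1 = -8/15 or 4
2. given y_C1 > 404/135: keep 4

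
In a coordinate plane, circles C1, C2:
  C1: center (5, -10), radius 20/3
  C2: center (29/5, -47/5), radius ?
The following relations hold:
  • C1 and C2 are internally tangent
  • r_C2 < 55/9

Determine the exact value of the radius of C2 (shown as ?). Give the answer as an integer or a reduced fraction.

1. [int C1,C2]  r_C2² − (40/3)r_C2 + 391/9 = 0  ⇒  r_C2 = 17/3 or 23/3
2. given r_C2 < 55/9: keep 17/3

17/3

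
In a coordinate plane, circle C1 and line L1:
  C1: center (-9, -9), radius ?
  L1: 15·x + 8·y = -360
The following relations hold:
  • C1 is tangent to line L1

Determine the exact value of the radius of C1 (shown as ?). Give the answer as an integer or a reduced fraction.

1. [C1‖L1]  r_C1² − 81 = 0  ⇒  r_C1 = 9 (r>0 drops 1)

9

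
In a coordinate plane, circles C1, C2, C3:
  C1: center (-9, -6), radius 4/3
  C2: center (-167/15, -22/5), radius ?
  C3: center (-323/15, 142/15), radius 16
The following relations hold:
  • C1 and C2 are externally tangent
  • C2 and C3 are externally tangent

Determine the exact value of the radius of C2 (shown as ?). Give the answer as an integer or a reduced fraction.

1. [ext C1·C2]  r_C2² + (8/3)r_C2 − 16/3 = 0  ⇒  r_C2 = 4/3 (r>0 drops 1)
2. [ext C2·C3]  r_C2² + 32r_C2 − 400/9 = 0  ⇒  r_C2 = 4/3 (r>0 drops 1)

4/3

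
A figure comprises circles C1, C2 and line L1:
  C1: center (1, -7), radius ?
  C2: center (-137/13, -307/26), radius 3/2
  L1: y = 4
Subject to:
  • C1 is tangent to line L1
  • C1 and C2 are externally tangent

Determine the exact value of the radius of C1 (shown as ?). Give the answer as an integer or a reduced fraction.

1. [C1‖L1]  r_C1² − 121 = 0  ⇒  r_C1 = 11 (r>0 drops 1)
2. [ext C1·C2]  r_C1² + 3r_C1 − 154 = 0  ⇒  r_C1 = 11 (r>0 drops 1)

11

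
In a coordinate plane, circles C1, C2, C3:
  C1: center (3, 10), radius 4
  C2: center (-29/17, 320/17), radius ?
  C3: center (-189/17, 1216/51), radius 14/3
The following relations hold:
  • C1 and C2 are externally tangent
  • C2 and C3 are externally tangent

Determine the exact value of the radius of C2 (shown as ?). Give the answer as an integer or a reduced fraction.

6

1. [ext C1·C2]  r_C2² + 8r_C2 − 84 = 0  ⇒  r_C2 = 6 (r>0 drops 1)
2. [ext C2·C3]  r_C2² + (28/3)r_C2 − 92 = 0  ⇒  r_C2 = 6 (r>0 drops 1)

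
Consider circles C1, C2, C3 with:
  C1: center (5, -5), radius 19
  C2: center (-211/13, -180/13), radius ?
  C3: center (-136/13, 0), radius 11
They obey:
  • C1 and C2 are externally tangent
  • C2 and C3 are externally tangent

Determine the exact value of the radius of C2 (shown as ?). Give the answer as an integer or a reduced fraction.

1. [ext C1·C2]  r_C2² + 38r_C2 − 168 = 0  ⇒  r_C2 = 4 (r>0 drops 1)
2. [ext C2·C3]  r_C2² + 22r_C2 − 104 = 0  ⇒  r_C2 = 4 (r>0 drops 1)

4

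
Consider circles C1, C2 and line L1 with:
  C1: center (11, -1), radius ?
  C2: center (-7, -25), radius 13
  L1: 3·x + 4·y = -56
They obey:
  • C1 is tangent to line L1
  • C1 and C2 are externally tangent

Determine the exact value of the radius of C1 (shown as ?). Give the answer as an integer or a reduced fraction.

17

1. [C1‖L1]  r_C1² − 289 = 0  ⇒  r_C1 = 17 (r>0 drops 1)
2. [ext C1·C2]  r_C1² + 26r_C1 − 731 = 0  ⇒  r_C1 = 17 (r>0 drops 1)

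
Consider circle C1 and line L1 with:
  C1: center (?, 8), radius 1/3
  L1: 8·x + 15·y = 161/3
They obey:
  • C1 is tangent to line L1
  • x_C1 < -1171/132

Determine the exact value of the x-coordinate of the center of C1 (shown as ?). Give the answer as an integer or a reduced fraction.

1. [C1‖L1]  x_C1² + (199/12)x_C1 + 273/4 = 0  ⇒  x_C1 = -9 or -91/12
2. given x_C1 < -1171/132: keep -9

-9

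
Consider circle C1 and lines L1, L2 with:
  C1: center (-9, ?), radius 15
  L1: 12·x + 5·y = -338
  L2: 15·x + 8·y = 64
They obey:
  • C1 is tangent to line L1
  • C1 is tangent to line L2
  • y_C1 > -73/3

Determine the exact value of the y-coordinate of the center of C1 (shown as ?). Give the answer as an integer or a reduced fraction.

1. [C1‖L1]  y_C1² + 92y_C1 + 595 = 0  ⇒  y_C1 = -85 or -7
2. [C1‖L2]  y_C1² − (199/4)y_C1 − 1589/4 = 0  ⇒  y_C1 = -7 or 227/4

-7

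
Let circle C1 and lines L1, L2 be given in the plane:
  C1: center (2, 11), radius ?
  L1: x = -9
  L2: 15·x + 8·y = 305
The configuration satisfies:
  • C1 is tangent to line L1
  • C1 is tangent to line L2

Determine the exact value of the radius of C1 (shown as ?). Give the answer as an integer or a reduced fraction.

1. [C1‖L1]  r_C1² − 121 = 0  ⇒  r_C1 = 11 (r>0 drops 1)
2. [C1‖L2]  r_C1² − 121 = 0  ⇒  r_C1 = 11 (r>0 drops 1)

11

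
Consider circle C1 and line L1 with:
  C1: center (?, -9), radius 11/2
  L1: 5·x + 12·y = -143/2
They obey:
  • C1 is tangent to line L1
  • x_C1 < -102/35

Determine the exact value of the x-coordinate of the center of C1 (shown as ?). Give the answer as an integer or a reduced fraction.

1. [C1‖L1]  x_C1² − (73/5)x_C1 − 756/5 = 0  ⇒  x_C1 = -7 or 108/5
2. given x_C1 < -102/35: keep -7

-7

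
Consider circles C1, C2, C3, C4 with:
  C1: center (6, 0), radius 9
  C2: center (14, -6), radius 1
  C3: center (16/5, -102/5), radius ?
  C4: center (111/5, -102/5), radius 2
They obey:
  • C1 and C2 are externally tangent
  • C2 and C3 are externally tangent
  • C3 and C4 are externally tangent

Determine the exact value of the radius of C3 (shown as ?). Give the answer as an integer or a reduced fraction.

1. [ext C2·C3]  r_C3² + 2r_C3 − 323 = 0  ⇒  r_C3 = 17 (r>0 drops 1)
2. [ext C3·C4]  r_C3² + 4r_C3 − 357 = 0  ⇒  r_C3 = 17 (r>0 drops 1)

17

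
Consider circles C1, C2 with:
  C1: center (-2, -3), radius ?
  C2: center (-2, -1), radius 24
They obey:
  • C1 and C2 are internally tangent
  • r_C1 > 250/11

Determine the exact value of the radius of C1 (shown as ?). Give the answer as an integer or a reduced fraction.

26

1. [int C1,C2]  r_C1² − 48r_C1 + 572 = 0  ⇒  r_C1 = 22 or 26
2. given r_C1 > 250/11: keep 26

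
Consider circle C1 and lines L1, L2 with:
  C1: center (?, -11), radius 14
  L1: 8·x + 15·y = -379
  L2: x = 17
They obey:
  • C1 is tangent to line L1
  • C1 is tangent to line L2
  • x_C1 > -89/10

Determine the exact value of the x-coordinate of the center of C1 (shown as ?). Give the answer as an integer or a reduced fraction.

3

1. [C1‖L1]  x_C1² + (107/2)x_C1 − 339/2 = 0  ⇒  x_C1 = -113/2 or 3
2. [C1‖L2]  x_C1² − 34x_C1 + 93 = 0  ⇒  x_C1 = 3 or 31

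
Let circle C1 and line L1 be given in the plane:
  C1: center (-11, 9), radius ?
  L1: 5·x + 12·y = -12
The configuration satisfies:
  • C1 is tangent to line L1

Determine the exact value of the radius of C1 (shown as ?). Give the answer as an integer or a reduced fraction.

1. [C1‖L1]  r_C1² − 25 = 0  ⇒  r_C1 = 5 (r>0 drops 1)

5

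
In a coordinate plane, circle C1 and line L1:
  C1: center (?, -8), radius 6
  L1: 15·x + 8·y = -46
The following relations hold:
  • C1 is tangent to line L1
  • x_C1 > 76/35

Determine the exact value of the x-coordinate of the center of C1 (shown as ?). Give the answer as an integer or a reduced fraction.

8

1. [C1‖L1]  x_C1² − (12/5)x_C1 − 224/5 = 0  ⇒  x_C1 = -28/5 or 8
2. given x_C1 > 76/35: keep 8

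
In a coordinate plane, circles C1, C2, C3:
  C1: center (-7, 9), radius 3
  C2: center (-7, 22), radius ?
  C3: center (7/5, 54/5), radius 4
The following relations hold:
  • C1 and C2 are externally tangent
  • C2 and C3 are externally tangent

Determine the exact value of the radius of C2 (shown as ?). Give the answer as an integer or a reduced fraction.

1. [ext C1·C2]  r_C2² + 6r_C2 − 160 = 0  ⇒  r_C2 = 10 (r>0 drops 1)
2. [ext C2·C3]  r_C2² + 8r_C2 − 180 = 0  ⇒  r_C2 = 10 (r>0 drops 1)

10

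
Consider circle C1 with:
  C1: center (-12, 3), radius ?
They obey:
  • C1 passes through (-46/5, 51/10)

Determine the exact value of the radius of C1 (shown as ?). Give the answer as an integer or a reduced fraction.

7/2

1. [C1∋P]  r_C1² − 49/4 = 0  ⇒  r_C1 = 7/2 (r>0 drops 1)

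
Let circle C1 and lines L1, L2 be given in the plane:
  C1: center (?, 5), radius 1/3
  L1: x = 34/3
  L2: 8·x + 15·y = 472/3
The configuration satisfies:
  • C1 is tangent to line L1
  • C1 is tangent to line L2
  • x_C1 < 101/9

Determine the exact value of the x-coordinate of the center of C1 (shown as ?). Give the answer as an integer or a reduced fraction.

11

1. [C1‖L1]  x_C1² − (68/3)x_C1 + 385/3 = 0  ⇒  x_C1 = 11 or 35/3
2. [C1‖L2]  x_C1² − (247/12)x_C1 + 1265/12 = 0  ⇒  x_C1 = 115/12 or 11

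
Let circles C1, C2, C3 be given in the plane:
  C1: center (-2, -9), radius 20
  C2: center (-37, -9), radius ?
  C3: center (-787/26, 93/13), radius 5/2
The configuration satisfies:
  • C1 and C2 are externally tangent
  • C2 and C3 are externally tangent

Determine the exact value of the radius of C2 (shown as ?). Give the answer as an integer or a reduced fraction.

15

1. [ext C1·C2]  r_C2² + 40r_C2 − 825 = 0  ⇒  r_C2 = 15 (r>0 drops 1)
2. [ext C2·C3]  r_C2² + 5r_C2 − 300 = 0  ⇒  r_C2 = 15 (r>0 drops 1)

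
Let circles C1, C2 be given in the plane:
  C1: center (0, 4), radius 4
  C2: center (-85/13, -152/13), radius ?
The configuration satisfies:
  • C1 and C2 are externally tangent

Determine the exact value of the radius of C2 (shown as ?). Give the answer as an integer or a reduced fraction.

1. [ext C1·C2]  r_C2² + 8r_C2 − 273 = 0  ⇒  r_C2 = 13 (r>0 drops 1)

13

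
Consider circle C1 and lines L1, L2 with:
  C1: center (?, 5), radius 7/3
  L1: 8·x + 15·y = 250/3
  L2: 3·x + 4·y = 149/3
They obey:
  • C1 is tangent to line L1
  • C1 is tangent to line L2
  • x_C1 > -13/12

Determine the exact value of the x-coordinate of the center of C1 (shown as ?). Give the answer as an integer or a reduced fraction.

6

1. [C1‖L1]  x_C1² − (25/12)x_C1 − 47/2 = 0  ⇒  x_C1 = -47/12 or 6
2. [C1‖L2]  x_C1² − (178/9)x_C1 + 248/3 = 0  ⇒  x_C1 = 6 or 124/9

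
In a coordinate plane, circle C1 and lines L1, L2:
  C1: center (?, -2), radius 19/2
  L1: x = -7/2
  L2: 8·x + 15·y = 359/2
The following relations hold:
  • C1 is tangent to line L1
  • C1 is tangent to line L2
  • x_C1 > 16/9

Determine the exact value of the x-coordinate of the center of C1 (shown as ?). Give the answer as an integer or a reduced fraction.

1. [C1‖L1]  x_C1² + 7x_C1 − 78 = 0  ⇒  x_C1 = -13 or 6
2. [C1‖L2]  x_C1² − (419/8)x_C1 + 1113/4 = 0  ⇒  x_C1 = 6 or 371/8

6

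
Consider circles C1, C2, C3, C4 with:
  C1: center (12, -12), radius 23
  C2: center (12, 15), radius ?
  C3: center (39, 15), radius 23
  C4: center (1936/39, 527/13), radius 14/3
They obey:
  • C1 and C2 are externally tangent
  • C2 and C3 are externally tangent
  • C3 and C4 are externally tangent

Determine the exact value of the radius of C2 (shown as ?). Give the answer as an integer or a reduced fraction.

1. [ext C1·C2]  r_C2² + 46r_C2 − 200 = 0  ⇒  r_C2 = 4 (r>0 drops 1)
2. [ext C2·C3]  r_C2² + 46r_C2 − 200 = 0  ⇒  r_C2 = 4 (r>0 drops 1)

4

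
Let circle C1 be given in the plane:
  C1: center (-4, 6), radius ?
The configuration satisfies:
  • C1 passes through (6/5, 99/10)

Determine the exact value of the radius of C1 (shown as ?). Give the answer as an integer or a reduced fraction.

13/2

1. [C1∋P]  r_C1² − 169/4 = 0  ⇒  r_C1 = 13/2 (r>0 drops 1)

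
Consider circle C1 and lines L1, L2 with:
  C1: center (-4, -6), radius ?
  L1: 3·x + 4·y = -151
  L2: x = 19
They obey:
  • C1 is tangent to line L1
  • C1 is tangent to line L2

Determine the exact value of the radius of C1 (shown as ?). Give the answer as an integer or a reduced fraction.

23

1. [C1‖L1]  r_C1² − 529 = 0  ⇒  r_C1 = 23 (r>0 drops 1)
2. [C1‖L2]  r_C1² − 529 = 0  ⇒  r_C1 = 23 (r>0 drops 1)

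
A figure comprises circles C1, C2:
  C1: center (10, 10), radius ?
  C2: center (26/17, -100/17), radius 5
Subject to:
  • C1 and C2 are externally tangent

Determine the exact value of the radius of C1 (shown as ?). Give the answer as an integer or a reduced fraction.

13

1. [ext C1·C2]  r_C1² + 10r_C1 − 299 = 0  ⇒  r_C1 = 13 (r>0 drops 1)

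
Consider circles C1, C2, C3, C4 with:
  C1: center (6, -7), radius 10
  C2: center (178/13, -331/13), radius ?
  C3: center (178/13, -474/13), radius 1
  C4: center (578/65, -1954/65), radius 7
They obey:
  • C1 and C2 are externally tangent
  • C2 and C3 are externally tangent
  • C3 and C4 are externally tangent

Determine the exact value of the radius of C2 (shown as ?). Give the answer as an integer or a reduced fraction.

1. [ext C1·C2]  r_C2² + 20r_C2 − 300 = 0  ⇒  r_C2 = 10 (r>0 drops 1)
2. [ext C2·C3]  r_C2² + 2r_C2 − 120 = 0  ⇒  r_C2 = 10 (r>0 drops 1)

10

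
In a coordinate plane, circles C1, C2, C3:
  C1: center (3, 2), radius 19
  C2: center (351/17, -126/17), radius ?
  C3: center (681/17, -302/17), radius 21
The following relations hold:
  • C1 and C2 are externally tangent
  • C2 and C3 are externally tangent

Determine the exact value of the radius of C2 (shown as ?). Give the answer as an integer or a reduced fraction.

1. [ext C1·C2]  r_C2² + 38r_C2 − 39 = 0  ⇒  r_C2 = 1 (r>0 drops 1)
2. [ext C2·C3]  r_C2² + 42r_C2 − 43 = 0  ⇒  r_C2 = 1 (r>0 drops 1)

1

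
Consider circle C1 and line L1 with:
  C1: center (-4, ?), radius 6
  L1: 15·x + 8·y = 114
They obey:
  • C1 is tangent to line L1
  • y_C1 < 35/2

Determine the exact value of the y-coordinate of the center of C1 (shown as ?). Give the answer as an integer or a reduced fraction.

9

1. [C1‖L1]  y_C1² − (87/2)y_C1 + 621/2 = 0  ⇒  y_C1 = 9 or 69/2
2. given y_C1 < 35/2: keep 9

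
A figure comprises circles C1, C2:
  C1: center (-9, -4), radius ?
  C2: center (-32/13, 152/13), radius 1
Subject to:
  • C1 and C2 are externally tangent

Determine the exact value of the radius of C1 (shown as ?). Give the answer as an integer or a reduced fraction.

1. [ext C1·C2]  r_C1² + 2r_C1 − 288 = 0  ⇒  r_C1 = 16 (r>0 drops 1)

16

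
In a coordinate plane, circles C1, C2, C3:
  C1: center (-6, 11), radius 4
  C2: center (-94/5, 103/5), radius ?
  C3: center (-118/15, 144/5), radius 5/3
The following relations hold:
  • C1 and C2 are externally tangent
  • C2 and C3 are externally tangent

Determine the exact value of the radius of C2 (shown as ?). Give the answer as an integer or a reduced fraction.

1. [ext C1·C2]  r_C2² + 8r_C2 − 240 = 0  ⇒  r_C2 = 12 (r>0 drops 1)
2. [ext C2·C3]  r_C2² + (10/3)r_C2 − 184 = 0  ⇒  r_C2 = 12 (r>0 drops 1)

12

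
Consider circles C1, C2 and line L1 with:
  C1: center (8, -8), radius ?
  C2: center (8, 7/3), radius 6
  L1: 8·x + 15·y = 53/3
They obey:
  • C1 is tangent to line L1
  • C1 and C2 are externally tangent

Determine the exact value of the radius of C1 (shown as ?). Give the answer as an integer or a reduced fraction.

13/3

1. [C1‖L1]  r_C1² − 169/9 = 0  ⇒  r_C1 = 13/3 (r>0 drops 1)
2. [ext C1·C2]  r_C1² + 12r_C1 − 637/9 = 0  ⇒  r_C1 = 13/3 (r>0 drops 1)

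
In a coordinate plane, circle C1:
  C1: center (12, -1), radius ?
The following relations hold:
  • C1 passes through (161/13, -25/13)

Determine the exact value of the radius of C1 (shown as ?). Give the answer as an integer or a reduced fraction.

1. [C1∋P]  r_C1² − 1 = 0  ⇒  r_C1 = 1 (r>0 drops 1)

1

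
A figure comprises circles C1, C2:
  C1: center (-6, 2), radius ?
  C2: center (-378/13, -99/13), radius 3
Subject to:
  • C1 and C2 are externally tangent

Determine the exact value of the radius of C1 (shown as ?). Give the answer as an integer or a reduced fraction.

22

1. [ext C1·C2]  r_C1² + 6r_C1 − 616 = 0  ⇒  r_C1 = 22 (r>0 drops 1)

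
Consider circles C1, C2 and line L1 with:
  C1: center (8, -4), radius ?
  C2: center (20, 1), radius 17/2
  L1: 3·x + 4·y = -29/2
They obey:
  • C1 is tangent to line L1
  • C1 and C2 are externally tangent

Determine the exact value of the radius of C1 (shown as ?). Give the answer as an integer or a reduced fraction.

1. [C1‖L1]  r_C1² − 81/4 = 0  ⇒  r_C1 = 9/2 (r>0 drops 1)
2. [ext C1·C2]  r_C1² + 17r_C1 − 387/4 = 0  ⇒  r_C1 = 9/2 (r>0 drops 1)

9/2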